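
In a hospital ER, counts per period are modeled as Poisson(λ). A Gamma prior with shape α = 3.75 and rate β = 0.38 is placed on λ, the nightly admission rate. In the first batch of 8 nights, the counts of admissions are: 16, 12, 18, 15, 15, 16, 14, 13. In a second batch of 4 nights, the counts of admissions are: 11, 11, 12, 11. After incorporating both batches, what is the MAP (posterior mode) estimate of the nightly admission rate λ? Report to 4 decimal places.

With a Gamma(shape α, rate β) prior, the Poisson likelihood is conjugate: the posterior is Gamma(α + ΣXᵢ, β + n).
Batch 1: sum of counts S = 119 over n = 8 nights.
After batch 1: Gamma(α+S, β+n) = Gamma(3.75+119, 0.38+8) = Gamma(122.75, 8.38).
Batch 2: sum of counts S = 45 over n = 4 nights.
After batch 2: Gamma(α+S, β+n) = Gamma(122.75+45, 8.38+4) = Gamma(167.75, 12.38).
Mode of Gamma(α,β) for α≥1 is (α−1)/β = 166.75/12.38 = 13.4693.

13.4693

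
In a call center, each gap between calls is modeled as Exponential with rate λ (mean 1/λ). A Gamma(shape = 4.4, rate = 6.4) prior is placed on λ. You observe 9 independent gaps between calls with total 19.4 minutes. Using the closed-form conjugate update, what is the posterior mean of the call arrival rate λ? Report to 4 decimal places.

0.5194

With a Gamma(shape α, rate β) prior on the exponential rate λ, the posterior after n observations with total T = Σxᵢ is Gamma(α+n, β+T).
Posterior: Gamma(4.4+9, 6.4+19.4) = Gamma(13.4, 25.8).
Posterior mean of λ = α/β = 13.4/25.8 = 0.5194.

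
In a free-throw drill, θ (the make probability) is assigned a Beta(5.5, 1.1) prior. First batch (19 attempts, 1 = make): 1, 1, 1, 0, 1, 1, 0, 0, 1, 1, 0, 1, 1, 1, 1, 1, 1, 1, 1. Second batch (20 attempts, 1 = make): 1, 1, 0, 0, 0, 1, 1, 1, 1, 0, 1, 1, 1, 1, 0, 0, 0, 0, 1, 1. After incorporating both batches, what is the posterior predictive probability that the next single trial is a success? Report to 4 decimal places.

0.7127

The Beta prior is conjugate to a Binomial/Bernoulli likelihood; the update adds successes to α and failures to β.
After batch 1: Beta(5.5+15, 1.1+4) = Beta(20.5, 5.1).
After batch 2: Beta(20.5+12, 5.1+8) = Beta(32.5, 13.1).
For a single future Bernoulli trial, P(success | data) = α/(α+β) = 0.7127.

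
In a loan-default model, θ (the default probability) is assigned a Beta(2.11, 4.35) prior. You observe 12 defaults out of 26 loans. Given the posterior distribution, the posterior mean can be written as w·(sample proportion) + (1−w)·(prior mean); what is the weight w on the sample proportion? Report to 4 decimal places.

The Beta prior is conjugate to a Binomial/Bernoulli likelihood; the update adds successes to α and failures to β.
Posterior mean = (α₀+k)/(α₀+β₀+n) = [n/(α₀+β₀+n)]·(k/n) + [(α₀+β₀)/(α₀+β₀+n)]·α₀/(α₀+β₀), so only n and the prior enter the weight.
The weight on the data is w = n/(α₀+β₀+n) = 26/(2.11+4.35+26) = 26/32.46 = 0.8010.

0.8010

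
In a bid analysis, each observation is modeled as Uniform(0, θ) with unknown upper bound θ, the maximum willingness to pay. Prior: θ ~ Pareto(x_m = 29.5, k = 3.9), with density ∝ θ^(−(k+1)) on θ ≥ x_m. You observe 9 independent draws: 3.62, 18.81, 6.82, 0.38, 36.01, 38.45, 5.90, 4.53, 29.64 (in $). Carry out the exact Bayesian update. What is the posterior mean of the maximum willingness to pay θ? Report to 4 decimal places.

A Pareto(scale x_m, shape k) prior on the upper bound θ of Uniform(0, θ) is conjugate: posterior is Pareto(max(x_m, max xᵢ), k + n).
Sample maximum = 38.45; prior scale x_m = 29.5 → posterior scale = max = 38.45.
Posterior shape = 3.9 + 9 = 12.9.
E[θ|data] = k·x_m/(k−1) = 12.9·38.45/11.9 = 41.6811.

41.6811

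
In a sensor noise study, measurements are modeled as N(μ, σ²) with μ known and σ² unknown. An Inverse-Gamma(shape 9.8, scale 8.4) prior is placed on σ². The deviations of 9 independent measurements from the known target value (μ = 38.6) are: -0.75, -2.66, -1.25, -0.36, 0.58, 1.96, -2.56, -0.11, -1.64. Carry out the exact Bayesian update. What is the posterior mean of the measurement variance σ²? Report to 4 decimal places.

With known mean μ and an Inverse-Gamma(α, β) prior on σ², the Normal likelihood is conjugate: posterior is Inv-Gamma(α + n/2, β + Σ(xᵢ−μ)²/2).
Σ(xᵢ−μ)² = (-0.75)² + (-2.66)² + (-1.25)² + (-0.36)² + (0.58)² + (1.96)² + (-2.56)² + (-0.11)² + (-1.64)² = 22.7635.
Posterior: Inv-Gamma(9.8 + 9/2, 8.4 + 22.7635/2) = Inv-Gamma(14.30, 19.78175).
E[σ²|data] = β/(α−1) = 19.78175/13.30 = 1.4873.

1.4873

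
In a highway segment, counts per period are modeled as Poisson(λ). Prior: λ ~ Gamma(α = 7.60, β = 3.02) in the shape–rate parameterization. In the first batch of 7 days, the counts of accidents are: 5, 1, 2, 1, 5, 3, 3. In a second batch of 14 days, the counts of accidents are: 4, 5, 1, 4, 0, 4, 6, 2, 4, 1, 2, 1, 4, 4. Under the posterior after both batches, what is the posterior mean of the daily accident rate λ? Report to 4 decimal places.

With a Gamma(shape α, rate β) prior, the Poisson likelihood is conjugate: the posterior is Gamma(α + ΣXᵢ, β + n).
Batch 1: sum of counts S = 20 over n = 7 days.
After batch 1: Gamma(α+S, β+n) = Gamma(7.60+20, 3.02+7) = Gamma(27.60, 10.02).
Batch 2: sum of counts S = 42 over n = 14 days.
After batch 2: Gamma(α+S, β+n) = Gamma(27.60+42, 10.02+14) = Gamma(69.60, 24.02).
Posterior mean = α/β = 69.60/24.02 = 2.8976.

2.8976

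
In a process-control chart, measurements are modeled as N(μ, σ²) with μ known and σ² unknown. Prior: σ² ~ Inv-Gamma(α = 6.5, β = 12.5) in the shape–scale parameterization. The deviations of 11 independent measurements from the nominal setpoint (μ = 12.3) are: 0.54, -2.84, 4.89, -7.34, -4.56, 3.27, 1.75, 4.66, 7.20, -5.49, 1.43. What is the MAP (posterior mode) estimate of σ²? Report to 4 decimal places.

9.6706

With known mean μ and an Inverse-Gamma(α, β) prior on σ², the Normal likelihood is conjugate: posterior is Inv-Gamma(α + n/2, β + Σ(xᵢ−μ)²/2).
Σ(xᵢ−μ)² = (0.54)² + (-2.84)² + (4.89)² + (-7.34)² + (-4.56)² + (3.27)² + (1.75)² + (4.66)² + (7.20)² + (-5.49)² + (1.43)² = 226.4345.
Posterior: Inv-Gamma(6.5 + 11/2, 12.5 + 226.4345/2) = Inv-Gamma(12.00, 125.71725).
Mode = β/(α+1) = 125.71725/13.00 = 9.6706.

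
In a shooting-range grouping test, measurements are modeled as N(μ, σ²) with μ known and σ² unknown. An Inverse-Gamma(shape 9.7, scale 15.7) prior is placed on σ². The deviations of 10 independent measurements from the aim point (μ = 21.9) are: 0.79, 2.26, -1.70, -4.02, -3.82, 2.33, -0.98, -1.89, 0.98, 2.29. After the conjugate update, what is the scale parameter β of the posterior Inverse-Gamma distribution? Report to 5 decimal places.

43.47020

With known mean μ and an Inverse-Gamma(α, β) prior on σ², the Normal likelihood is conjugate: posterior is Inv-Gamma(α + n/2, β + Σ(xᵢ−μ)²/2).
Σ(xᵢ−μ)² = (0.79)² + (2.26)² + (-1.70)² + (-4.02)² + (-3.82)² + (2.33)² + (-0.98)² + (-1.89)² + (0.98)² + (2.29)² = 55.5404.
Posterior: Inv-Gamma(9.7 + 10/2, 15.7 + 55.5404/2) = Inv-Gamma(14.70, 43.47020).
Posterior β = 43.47020.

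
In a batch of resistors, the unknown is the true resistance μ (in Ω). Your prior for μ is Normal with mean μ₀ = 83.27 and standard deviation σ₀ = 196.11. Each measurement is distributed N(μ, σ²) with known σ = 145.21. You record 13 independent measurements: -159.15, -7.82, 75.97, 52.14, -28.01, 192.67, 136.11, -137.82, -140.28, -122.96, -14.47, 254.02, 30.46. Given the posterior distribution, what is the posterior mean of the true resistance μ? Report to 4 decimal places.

13.0286

For Normal data with known variance σ², a Normal(μ₀, σ₀²) prior on μ is conjugate. Posterior precision = 1/σ₀² + n/σ²; posterior mean is the precision-weighted average of μ₀ and x̄.
Σxᵢ = (-159.15) + (-7.82) + 75.97 + 52.14 + (-28.01) + 192.67 + 136.11 + (-137.82) + (-140.28) + (-122.96) + (-14.47) + 254.02 + 30.46 = 130.86, so n·x̄ = 130.86.
σ₀² = 196.11² = 38459.1321, σ² = 145.21² = 21085.9441; σ² + n·σ₀² = 21085.9441 + 13·38459.1321 = 521054.6614.
Posterior mean = (μ₀/σ₀² + n·x̄/σ²)/(1/σ₀² + n/σ²) = (σ²·μ₀ + σ₀²·n·x̄)/(σ² + n·σ₀²) = (21085.9441·83.27 + 38459.1321·130.86)/521054.6614 = 6788588.591813/521054.6614 = 13.0286.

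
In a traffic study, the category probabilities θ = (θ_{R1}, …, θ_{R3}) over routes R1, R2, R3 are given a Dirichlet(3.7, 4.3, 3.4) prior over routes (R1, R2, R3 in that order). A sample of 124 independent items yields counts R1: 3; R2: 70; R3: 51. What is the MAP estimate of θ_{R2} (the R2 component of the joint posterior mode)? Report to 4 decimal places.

The Dirichlet prior is conjugate to the Multinomial likelihood: each posterior αⱼ = prior αⱼ + observed count nⱼ.
Posterior concentration: (6.7, 74.3, 54.4), total = 135.4.
Joint mode component: (α_{R2}−1)/(Σα−K) = 73.3/132.4 = 0.5536.

0.5536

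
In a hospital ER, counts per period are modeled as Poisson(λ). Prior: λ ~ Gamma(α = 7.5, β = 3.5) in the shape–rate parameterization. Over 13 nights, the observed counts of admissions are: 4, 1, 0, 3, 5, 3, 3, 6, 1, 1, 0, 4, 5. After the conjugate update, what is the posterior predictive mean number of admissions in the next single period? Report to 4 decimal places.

With a Gamma(shape α, rate β) prior, the Poisson likelihood is conjugate: the posterior is Gamma(α + ΣXᵢ, β + n).
Sum of counts S = 36 over n = 13 nights.
Posterior: Gamma(α+S, β+n) = Gamma(7.5+36, 3.5+13) = Gamma(43.5, 16.5).
The predictive distribution for one future period is NegBinom with mean α/β = 2.6364.

2.6364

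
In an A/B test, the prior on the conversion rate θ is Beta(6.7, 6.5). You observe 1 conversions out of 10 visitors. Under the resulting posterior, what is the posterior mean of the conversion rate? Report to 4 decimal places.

The Beta prior is conjugate to a Binomial/Bernoulli likelihood; the update adds successes to α and failures to β.
Posterior: Beta(α+k, β+n−k) = Beta(6.7+1, 6.5+9) = Beta(7.7, 15.5).
Posterior mean = α/(α+β) = 7.7/23.2 = 0.3319.

0.3319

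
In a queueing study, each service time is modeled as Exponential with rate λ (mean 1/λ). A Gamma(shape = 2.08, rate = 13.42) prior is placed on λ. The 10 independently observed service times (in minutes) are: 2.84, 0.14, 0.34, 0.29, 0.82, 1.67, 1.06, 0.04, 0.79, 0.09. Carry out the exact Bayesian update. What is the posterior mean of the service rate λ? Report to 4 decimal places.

0.5619

With a Gamma(shape α, rate β) prior on the exponential rate λ, the posterior after n observations with total T = Σxᵢ is Gamma(α+n, β+T).
Sum of observations T = 8.08 minutes; n = 10.
Posterior: Gamma(2.08+10, 13.42+8.08) = Gamma(12.08, 21.50).
Posterior mean of λ = α/β = 12.08/21.50 = 0.5619.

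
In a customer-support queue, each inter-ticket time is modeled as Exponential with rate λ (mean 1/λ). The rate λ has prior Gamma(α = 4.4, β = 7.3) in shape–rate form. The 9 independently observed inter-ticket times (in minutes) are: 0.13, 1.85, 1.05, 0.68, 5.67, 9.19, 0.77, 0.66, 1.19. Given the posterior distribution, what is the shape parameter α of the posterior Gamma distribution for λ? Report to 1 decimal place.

13.4

With a Gamma(shape α, rate β) prior on the exponential rate λ, the posterior after n observations with total T = Σxᵢ is Gamma(α+n, β+T).
Sum of observations T = 21.19 minutes; n = 9.
Posterior: Gamma(4.4+9, 7.3+21.19) = Gamma(13.4, 28.49).
Posterior α = 13.4.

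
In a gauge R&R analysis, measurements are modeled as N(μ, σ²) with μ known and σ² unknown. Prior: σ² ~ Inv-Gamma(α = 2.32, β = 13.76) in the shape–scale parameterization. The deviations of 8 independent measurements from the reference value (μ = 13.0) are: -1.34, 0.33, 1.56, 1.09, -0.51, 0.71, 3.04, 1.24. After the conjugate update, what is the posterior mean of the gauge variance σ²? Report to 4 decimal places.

4.1908

With known mean μ and an Inverse-Gamma(α, β) prior on σ², the Normal likelihood is conjugate: posterior is Inv-Gamma(α + n/2, β + Σ(xᵢ−μ)²/2).
Σ(xᵢ−μ)² = (-1.34)² + (0.33)² + (1.56)² + (1.09)² + (-0.51)² + (0.71)² + (3.04)² + (1.24)² = 17.0696.
Posterior: Inv-Gamma(2.32 + 8/2, 13.76 + 17.0696/2) = Inv-Gamma(6.32, 22.29480).
E[σ²|data] = β/(α−1) = 22.29480/5.32 = 4.1908.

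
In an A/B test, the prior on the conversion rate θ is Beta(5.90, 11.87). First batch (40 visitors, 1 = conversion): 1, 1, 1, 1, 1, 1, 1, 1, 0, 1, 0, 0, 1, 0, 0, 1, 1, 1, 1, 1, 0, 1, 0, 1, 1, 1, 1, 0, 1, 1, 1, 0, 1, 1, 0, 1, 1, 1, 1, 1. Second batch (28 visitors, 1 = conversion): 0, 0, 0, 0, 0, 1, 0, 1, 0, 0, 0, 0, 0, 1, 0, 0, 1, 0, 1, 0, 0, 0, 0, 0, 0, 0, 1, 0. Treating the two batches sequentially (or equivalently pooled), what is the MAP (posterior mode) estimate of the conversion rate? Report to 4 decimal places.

0.4882

The Beta prior is conjugate to a Binomial/Bernoulli likelihood; the update adds successes to α and failures to β.
After batch 1: Beta(5.90+30, 11.87+10) = Beta(35.90, 21.87).
After batch 2: Beta(35.90+6, 21.87+22) = Beta(41.90, 43.87).
Mode of Beta(a,b) for a,b>1 is (a−1)/(a+b−2) = 40.90/83.77 = 0.4882.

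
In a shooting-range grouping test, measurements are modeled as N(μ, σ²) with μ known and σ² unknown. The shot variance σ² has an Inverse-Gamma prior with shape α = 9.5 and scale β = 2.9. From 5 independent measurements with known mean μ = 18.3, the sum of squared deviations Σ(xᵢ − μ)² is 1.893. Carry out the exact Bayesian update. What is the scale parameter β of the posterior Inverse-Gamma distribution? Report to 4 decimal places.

With known mean μ and an Inverse-Gamma(α, β) prior on σ², the Normal likelihood is conjugate: posterior is Inv-Gamma(α + n/2, β + Σ(xᵢ−μ)²/2).
Posterior: Inv-Gamma(9.5 + 5/2, 2.9 + 1.893/2) = Inv-Gamma(12.00, 3.8465).
Posterior β = 3.8465.

3.8465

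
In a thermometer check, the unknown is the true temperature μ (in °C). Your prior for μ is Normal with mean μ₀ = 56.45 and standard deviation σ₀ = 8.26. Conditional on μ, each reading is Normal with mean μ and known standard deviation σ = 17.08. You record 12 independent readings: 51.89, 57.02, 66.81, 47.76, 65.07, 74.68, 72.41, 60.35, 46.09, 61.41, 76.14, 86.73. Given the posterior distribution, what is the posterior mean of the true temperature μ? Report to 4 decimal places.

For Normal data with known variance σ², a Normal(μ₀, σ₀²) prior on μ is conjugate. Posterior precision = 1/σ₀² + n/σ²; posterior mean is the precision-weighted average of μ₀ and x̄.
Σxᵢ = 51.89 + 57.02 + 66.81 + 47.76 + 65.07 + 74.68 + 72.41 + 60.35 + 46.09 + 61.41 + 76.14 + 86.73 = 766.36, so n·x̄ = 766.36.
σ₀² = 8.26² = 68.2276, σ² = 17.08² = 291.7264; σ² + n·σ₀² = 291.7264 + 12·68.2276 = 1110.4576.
Posterior mean = (μ₀/σ₀² + n·x̄/σ²)/(1/σ₀² + n/σ²) = (σ²·μ₀ + σ₀²·n·x̄)/(σ² + n·σ₀²) = (291.7264·56.45 + 68.2276·766.36)/1110.4576 = 68754.858816/1110.4576 = 61.9158.

61.9158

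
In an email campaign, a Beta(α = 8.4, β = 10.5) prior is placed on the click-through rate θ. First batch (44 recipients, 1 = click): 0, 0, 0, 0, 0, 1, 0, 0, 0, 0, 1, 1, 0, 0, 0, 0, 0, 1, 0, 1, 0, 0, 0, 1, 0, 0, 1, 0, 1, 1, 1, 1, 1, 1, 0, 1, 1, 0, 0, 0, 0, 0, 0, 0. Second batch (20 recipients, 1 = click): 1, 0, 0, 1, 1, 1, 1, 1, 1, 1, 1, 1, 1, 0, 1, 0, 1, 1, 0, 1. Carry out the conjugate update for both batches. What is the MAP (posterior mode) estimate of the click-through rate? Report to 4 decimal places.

The Beta prior is conjugate to a Binomial/Bernoulli likelihood; the update adds successes to α and failures to β.
After batch 1: Beta(8.4+15, 10.5+29) = Beta(23.4, 39.5).
After batch 2: Beta(23.4+15, 39.5+5) = Beta(38.4, 44.5).
Mode of Beta(a,b) for a,b>1 is (a−1)/(a+b−2) = 37.4/80.9 = 0.4623.

0.4623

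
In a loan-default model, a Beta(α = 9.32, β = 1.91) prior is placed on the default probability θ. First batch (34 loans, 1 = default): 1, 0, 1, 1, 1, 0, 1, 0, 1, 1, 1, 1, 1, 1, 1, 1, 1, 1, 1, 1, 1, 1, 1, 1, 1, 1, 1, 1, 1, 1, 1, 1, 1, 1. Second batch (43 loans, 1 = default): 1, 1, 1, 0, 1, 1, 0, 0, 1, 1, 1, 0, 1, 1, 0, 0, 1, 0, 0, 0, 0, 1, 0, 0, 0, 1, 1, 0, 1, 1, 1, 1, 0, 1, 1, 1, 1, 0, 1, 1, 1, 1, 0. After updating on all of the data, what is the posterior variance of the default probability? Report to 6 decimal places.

0.002092

The Beta prior is conjugate to a Binomial/Bernoulli likelihood; the update adds successes to α and failures to β.
After batch 1: Beta(9.32+31, 1.91+3) = Beta(40.32, 4.91).
After batch 2: Beta(40.32+26, 4.91+17) = Beta(66.32, 21.91).
Var = αβ/((α+β)²(α+β+1)) = 66.32·21.91/(88.23²·89.23) = 0.002092.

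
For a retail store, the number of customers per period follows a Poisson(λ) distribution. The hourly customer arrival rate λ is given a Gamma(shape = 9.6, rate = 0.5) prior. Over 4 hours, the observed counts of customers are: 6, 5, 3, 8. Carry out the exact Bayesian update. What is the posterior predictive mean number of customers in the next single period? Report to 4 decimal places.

7.0222

With a Gamma(shape α, rate β) prior, the Poisson likelihood is conjugate: the posterior is Gamma(α + ΣXᵢ, β + n).
Sum of counts S = 22 over n = 4 hours.
Posterior: Gamma(α+S, β+n) = Gamma(9.6+22, 0.5+4) = Gamma(31.6, 4.5).
The predictive distribution for one future period is NegBinom with mean α/β = 7.0222.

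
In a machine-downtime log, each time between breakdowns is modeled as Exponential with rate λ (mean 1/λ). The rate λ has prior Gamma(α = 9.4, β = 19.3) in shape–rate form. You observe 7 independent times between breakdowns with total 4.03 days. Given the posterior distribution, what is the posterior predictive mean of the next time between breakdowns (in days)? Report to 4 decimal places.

With a Gamma(shape α, rate β) prior on the exponential rate λ, the posterior after n observations with total T = Σxᵢ is Gamma(α+n, β+T).
Posterior: Gamma(9.4+7, 19.3+4.03) = Gamma(16.4, 23.33).
The predictive distribution for the next observation is Lomax; its mean is β/(α−1) = 23.33/15.4 = 1.5149.

1.5149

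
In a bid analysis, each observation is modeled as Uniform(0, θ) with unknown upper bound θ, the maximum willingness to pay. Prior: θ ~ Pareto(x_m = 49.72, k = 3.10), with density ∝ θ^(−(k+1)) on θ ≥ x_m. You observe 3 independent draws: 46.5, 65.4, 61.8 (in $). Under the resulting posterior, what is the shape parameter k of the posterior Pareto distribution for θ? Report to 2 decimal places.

6.10

A Pareto(scale x_m, shape k) prior on the upper bound θ of Uniform(0, θ) is conjugate: posterior is Pareto(max(x_m, max xᵢ), k + n).
Sample maximum = 65.4; prior scale x_m = 49.72 → posterior scale = max = 65.40.
Posterior shape = 3.10 + 3 = 6.10.
Posterior shape k = 6.10.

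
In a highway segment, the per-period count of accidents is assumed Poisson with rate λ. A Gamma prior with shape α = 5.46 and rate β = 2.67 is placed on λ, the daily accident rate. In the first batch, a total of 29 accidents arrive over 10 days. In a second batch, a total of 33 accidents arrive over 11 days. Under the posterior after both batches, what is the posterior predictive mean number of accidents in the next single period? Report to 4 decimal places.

2.8500

With a Gamma(shape α, rate β) prior, the Poisson likelihood is conjugate: the posterior is Gamma(α + ΣXᵢ, β + n).
After batch 1: Gamma(α+S, β+n) = Gamma(5.46+29, 2.67+10) = Gamma(34.46, 12.67).
After batch 2: Gamma(α+S, β+n) = Gamma(34.46+33, 12.67+11) = Gamma(67.46, 23.67).
The predictive distribution for one future period is NegBinom with mean α/β = 2.8500.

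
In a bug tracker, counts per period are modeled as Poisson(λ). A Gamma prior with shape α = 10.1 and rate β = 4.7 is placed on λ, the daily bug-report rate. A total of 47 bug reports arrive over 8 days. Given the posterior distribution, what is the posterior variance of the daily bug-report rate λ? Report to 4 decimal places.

With a Gamma(shape α, rate β) prior, the Poisson likelihood is conjugate: the posterior is Gamma(α + ΣXᵢ, β + n).
Posterior: Gamma(α+S, β+n) = Gamma(10.1+47, 4.7+8) = Gamma(57.1, 12.7).
Var = α/β² = 57.1/12.7² = 0.3540.

0.3540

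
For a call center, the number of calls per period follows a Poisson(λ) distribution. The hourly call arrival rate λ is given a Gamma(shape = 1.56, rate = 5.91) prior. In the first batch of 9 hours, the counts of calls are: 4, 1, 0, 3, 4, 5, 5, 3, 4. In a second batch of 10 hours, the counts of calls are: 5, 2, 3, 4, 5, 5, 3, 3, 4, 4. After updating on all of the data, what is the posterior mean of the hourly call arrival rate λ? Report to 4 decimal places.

With a Gamma(shape α, rate β) prior, the Poisson likelihood is conjugate: the posterior is Gamma(α + ΣXᵢ, β + n).
Batch 1: sum of counts S = 29 over n = 9 hours.
After batch 1: Gamma(α+S, β+n) = Gamma(1.56+29, 5.91+9) = Gamma(30.56, 14.91).
Batch 2: sum of counts S = 38 over n = 10 hours.
After batch 2: Gamma(α+S, β+n) = Gamma(30.56+38, 14.91+10) = Gamma(68.56, 24.91).
Posterior mean = α/β = 68.56/24.91 = 2.7523.

2.7523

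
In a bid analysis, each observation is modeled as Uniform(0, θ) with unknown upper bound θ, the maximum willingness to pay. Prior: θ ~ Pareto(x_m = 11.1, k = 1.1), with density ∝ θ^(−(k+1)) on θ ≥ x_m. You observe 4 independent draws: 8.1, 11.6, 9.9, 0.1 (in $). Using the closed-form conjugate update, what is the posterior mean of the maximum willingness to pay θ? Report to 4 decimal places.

14.4293

A Pareto(scale x_m, shape k) prior on the upper bound θ of Uniform(0, θ) is conjugate: posterior is Pareto(max(x_m, max xᵢ), k + n).
Sample maximum = 11.6; prior scale x_m = 11.1 → posterior scale = max = 11.6.
Posterior shape = 1.1 + 4 = 5.1.
E[θ|data] = k·x_m/(k−1) = 5.1·11.6/4.1 = 14.4293.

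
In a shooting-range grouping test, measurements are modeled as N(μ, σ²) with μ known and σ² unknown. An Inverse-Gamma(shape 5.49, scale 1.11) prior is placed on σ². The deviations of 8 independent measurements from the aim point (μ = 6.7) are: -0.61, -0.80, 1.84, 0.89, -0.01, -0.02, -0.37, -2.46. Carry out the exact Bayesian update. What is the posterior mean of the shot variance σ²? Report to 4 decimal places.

0.8009

With known mean μ and an Inverse-Gamma(α, β) prior on σ², the Normal likelihood is conjugate: posterior is Inv-Gamma(α + n/2, β + Σ(xᵢ−μ)²/2).
Σ(xᵢ−μ)² = (-0.61)² + (-0.80)² + (1.84)² + (0.89)² + (-0.01)² + (-0.02)² + (-0.37)² + (-2.46)² = 11.3788.
Posterior: Inv-Gamma(5.49 + 8/2, 1.11 + 11.3788/2) = Inv-Gamma(9.49, 6.79940).
E[σ²|data] = β/(α−1) = 6.79940/8.49 = 0.8009.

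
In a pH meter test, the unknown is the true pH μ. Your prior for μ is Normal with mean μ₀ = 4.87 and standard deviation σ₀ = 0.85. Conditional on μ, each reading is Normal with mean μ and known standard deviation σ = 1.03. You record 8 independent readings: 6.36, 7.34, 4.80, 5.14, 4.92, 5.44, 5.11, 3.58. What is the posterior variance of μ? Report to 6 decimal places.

0.112047

For Normal data with known variance σ², a Normal(μ₀, σ₀²) prior on μ is conjugate. Posterior precision = 1/σ₀² + n/σ²; posterior mean is the precision-weighted average of μ₀ and x̄.
σ₀² = 0.85² = 0.7225, σ² = 1.03² = 1.0609; σ² + n·σ₀² = 1.0609 + 8·0.7225 = 6.8409.
Posterior precision = 1/σ₀² + n/σ² = 1/0.7225 + 8/1.0609 = (σ² + n·σ₀²)/(σ₀²σ²) = 6.8409/(0.7225·1.0609); posterior variance σₙ² = σ₀²σ²/(σ² + n·σ₀²) = 0.7225·1.0609/6.8409 = 0.112047.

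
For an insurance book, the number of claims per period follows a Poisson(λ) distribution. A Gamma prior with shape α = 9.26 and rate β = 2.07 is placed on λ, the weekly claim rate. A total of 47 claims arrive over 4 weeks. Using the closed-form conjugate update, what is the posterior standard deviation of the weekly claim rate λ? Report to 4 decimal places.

1.2357

With a Gamma(shape α, rate β) prior, the Poisson likelihood is conjugate: the posterior is Gamma(α + ΣXᵢ, β + n).
Posterior: Gamma(α+S, β+n) = Gamma(9.26+47, 2.07+4) = Gamma(56.26, 6.07).
SD = √α/β = √56.26/6.07 = 1.2357.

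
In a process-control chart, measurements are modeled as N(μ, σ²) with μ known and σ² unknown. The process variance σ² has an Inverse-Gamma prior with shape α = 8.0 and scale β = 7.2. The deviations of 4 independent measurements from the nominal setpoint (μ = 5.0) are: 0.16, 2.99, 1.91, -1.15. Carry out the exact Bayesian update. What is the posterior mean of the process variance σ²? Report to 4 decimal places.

With known mean μ and an Inverse-Gamma(α, β) prior on σ², the Normal likelihood is conjugate: posterior is Inv-Gamma(α + n/2, β + Σ(xᵢ−μ)²/2).
Σ(xᵢ−μ)² = (0.16)² + (2.99)² + (1.91)² + (-1.15)² = 13.9363.
Posterior: Inv-Gamma(8.0 + 4/2, 7.2 + 13.9363/2) = Inv-Gamma(10.00, 14.16815).
E[σ²|data] = β/(α−1) = 14.16815/9.00 = 1.5742.

1.5742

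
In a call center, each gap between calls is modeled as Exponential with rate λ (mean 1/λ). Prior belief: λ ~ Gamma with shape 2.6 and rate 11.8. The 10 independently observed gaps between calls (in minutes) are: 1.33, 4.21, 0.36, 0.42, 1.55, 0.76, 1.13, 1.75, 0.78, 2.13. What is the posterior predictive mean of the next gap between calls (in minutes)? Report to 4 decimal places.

2.2603

With a Gamma(shape α, rate β) prior on the exponential rate λ, the posterior after n observations with total T = Σxᵢ is Gamma(α+n, β+T).
Sum of observations T = 14.42 minutes; n = 10.
Posterior: Gamma(2.6+10, 11.8+14.42) = Gamma(12.6, 26.22).
The predictive distribution for the next observation is Lomax; its mean is β/(α−1) = 26.22/11.6 = 2.2603.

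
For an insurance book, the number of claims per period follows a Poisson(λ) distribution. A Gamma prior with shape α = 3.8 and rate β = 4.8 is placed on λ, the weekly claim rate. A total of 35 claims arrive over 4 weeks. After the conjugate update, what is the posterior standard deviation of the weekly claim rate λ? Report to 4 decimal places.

With a Gamma(shape α, rate β) prior, the Poisson likelihood is conjugate: the posterior is Gamma(α + ΣXᵢ, β + n).
Posterior: Gamma(α+S, β+n) = Gamma(3.8+35, 4.8+4) = Gamma(38.8, 8.8).
SD = √α/β = √38.8/8.8 = 0.7078.

0.7078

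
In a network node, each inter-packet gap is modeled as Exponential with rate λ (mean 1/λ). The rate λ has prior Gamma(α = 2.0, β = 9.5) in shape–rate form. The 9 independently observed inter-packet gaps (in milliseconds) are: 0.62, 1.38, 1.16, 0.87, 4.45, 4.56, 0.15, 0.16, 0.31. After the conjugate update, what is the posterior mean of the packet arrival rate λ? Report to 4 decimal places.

0.4750

With a Gamma(shape α, rate β) prior on the exponential rate λ, the posterior after n observations with total T = Σxᵢ is Gamma(α+n, β+T).
Sum of observations T = 13.66 milliseconds; n = 9.
Posterior: Gamma(2.0+9, 9.5+13.66) = Gamma(11.0, 23.16).
Posterior mean of λ = α/β = 11.0/23.16 = 0.4750.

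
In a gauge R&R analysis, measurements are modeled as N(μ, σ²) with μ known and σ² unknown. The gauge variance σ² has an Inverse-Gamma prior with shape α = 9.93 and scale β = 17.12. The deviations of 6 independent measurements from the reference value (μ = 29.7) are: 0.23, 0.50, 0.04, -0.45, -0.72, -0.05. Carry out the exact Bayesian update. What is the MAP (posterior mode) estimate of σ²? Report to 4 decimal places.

1.2659

With known mean μ and an Inverse-Gamma(α, β) prior on σ², the Normal likelihood is conjugate: posterior is Inv-Gamma(α + n/2, β + Σ(xᵢ−μ)²/2).
Σ(xᵢ−μ)² = (0.23)² + (0.50)² + (0.04)² + (-0.45)² + (-0.72)² + (-0.05)² = 1.0279.
Posterior: Inv-Gamma(9.93 + 6/2, 17.12 + 1.0279/2) = Inv-Gamma(12.93, 17.63395).
Mode = β/(α+1) = 17.63395/13.93 = 1.2659.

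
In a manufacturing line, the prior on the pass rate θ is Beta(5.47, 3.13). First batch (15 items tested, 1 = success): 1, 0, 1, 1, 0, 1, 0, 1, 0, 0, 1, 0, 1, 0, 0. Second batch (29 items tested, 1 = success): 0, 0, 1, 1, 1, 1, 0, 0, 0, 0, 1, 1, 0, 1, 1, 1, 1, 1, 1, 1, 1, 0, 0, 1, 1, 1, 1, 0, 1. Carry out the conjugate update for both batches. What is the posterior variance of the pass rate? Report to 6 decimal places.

The Beta prior is conjugate to a Binomial/Bernoulli likelihood; the update adds successes to α and failures to β.
After batch 1: Beta(5.47+7, 3.13+8) = Beta(12.47, 11.13).
After batch 2: Beta(12.47+19, 11.13+10) = Beta(31.47, 21.13).
Var = αβ/((α+β)²(α+β+1)) = 31.47·21.13/(52.60²·53.60) = 0.004484.

0.004484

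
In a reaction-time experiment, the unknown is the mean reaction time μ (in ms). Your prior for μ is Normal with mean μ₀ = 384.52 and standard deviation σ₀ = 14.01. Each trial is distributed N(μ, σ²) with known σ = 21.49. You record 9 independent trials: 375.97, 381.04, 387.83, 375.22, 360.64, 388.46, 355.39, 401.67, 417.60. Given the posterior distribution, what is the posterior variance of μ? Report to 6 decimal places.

For Normal data with known variance σ², a Normal(μ₀, σ₀²) prior on μ is conjugate. Posterior precision = 1/σ₀² + n/σ²; posterior mean is the precision-weighted average of μ₀ and x̄.
σ₀² = 14.01² = 196.2801, σ² = 21.49² = 461.8201; σ² + n·σ₀² = 461.8201 + 9·196.2801 = 2228.341.
Posterior precision = 1/σ₀² + n/σ² = 1/196.2801 + 9/461.8201 = (σ² + n·σ₀²)/(σ₀²σ²) = 2228.341/(196.2801·461.8201); posterior variance σₙ² = σ₀²σ²/(σ² + n·σ₀²) = 196.2801·461.8201/2228.341 = 40.678736.

40.678736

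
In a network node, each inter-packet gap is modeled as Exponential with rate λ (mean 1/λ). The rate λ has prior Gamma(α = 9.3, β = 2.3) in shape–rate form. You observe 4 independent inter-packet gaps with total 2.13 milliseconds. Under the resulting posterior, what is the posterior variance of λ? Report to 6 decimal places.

0.677710

With a Gamma(shape α, rate β) prior on the exponential rate λ, the posterior after n observations with total T = Σxᵢ is Gamma(α+n, β+T).
Posterior: Gamma(9.3+4, 2.3+2.13) = Gamma(13.3, 4.43).
Var = α/β² = 0.677710.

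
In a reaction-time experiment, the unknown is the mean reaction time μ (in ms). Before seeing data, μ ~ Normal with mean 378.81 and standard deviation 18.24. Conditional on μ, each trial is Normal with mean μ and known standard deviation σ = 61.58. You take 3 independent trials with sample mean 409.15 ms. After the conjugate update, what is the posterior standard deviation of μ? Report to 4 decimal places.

For Normal data with known variance σ², a Normal(μ₀, σ₀²) prior on μ is conjugate. Posterior precision = 1/σ₀² + n/σ²; posterior mean is the precision-weighted average of μ₀ and x̄.
σ₀² = 18.24² = 332.6976, σ² = 61.58² = 3792.0964; σ² + n·σ₀² = 3792.0964 + 3·332.6976 = 4790.1892.
Posterior precision = 1/σ₀² + n/σ² = 1/332.6976 + 3/3792.0964 = (σ² + n·σ₀²)/(σ₀²σ²) = 4790.1892/(332.6976·3792.0964); posterior variance σₙ² = σ₀²σ²/(σ² + n·σ₀²) = 332.6976·3792.0964/4790.1892 = 263.376104.
Posterior SD = √σₙ² = √(332.6976·3792.0964/4790.1892) = 16.2289.

16.2289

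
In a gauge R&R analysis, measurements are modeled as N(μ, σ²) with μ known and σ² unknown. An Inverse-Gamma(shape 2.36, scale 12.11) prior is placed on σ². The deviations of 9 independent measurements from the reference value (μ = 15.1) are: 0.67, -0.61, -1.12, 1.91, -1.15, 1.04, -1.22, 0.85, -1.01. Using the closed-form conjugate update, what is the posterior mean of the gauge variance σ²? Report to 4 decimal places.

3.0357

With known mean μ and an Inverse-Gamma(α, β) prior on σ², the Normal likelihood is conjugate: posterior is Inv-Gamma(α + n/2, β + Σ(xᵢ−μ)²/2).
Σ(xᵢ−μ)² = (0.67)² + (-0.61)² + (-1.12)² + (1.91)² + (-1.15)² + (1.04)² + (-1.22)² + (0.85)² + (-1.01)² = 11.3586.
Posterior: Inv-Gamma(2.36 + 9/2, 12.11 + 11.3586/2) = Inv-Gamma(6.86, 17.78930).
E[σ²|data] = β/(α−1) = 17.78930/5.86 = 3.0357.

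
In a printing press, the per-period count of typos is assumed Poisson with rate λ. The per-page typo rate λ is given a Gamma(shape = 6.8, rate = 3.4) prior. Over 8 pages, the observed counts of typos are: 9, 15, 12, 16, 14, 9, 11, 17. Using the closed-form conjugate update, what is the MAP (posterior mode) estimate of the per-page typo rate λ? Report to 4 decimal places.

With a Gamma(shape α, rate β) prior, the Poisson likelihood is conjugate: the posterior is Gamma(α + ΣXᵢ, β + n).
Sum of counts S = 103 over n = 8 pages.
Posterior: Gamma(α+S, β+n) = Gamma(6.8+103, 3.4+8) = Gamma(109.8, 11.4).
Mode of Gamma(α,β) for α≥1 is (α−1)/β = 108.8/11.4 = 9.5439.

9.5439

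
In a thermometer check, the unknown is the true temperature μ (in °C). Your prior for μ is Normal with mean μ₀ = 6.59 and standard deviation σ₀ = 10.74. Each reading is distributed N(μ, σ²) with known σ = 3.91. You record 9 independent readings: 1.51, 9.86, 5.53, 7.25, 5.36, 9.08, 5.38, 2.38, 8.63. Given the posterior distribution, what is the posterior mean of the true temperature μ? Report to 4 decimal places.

For Normal data with known variance σ², a Normal(μ₀, σ₀²) prior on μ is conjugate. Posterior precision = 1/σ₀² + n/σ²; posterior mean is the precision-weighted average of μ₀ and x̄.
Σxᵢ = 1.51 + 9.86 + 5.53 + 7.25 + 5.36 + 9.08 + 5.38 + 2.38 + 8.63 = 54.98, so n·x̄ = 54.98.
σ₀² = 10.74² = 115.3476, σ² = 3.91² = 15.2881; σ² + n·σ₀² = 15.2881 + 9·115.3476 = 1053.4165.
Posterior mean = (μ₀/σ₀² + n·x̄/σ²)/(1/σ₀² + n/σ²) = (σ²·μ₀ + σ₀²·n·x̄)/(σ² + n·σ₀²) = (15.2881·6.59 + 115.3476·54.98)/1053.4165 = 6442.559627/1053.4165 = 6.1159.

6.1159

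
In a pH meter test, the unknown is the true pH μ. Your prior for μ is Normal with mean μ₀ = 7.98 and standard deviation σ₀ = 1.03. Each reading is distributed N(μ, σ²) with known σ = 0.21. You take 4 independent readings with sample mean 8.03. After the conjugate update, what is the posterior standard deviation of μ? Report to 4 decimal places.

0.1045

For Normal data with known variance σ², a Normal(μ₀, σ₀²) prior on μ is conjugate. Posterior precision = 1/σ₀² + n/σ²; posterior mean is the precision-weighted average of μ₀ and x̄.
σ₀² = 1.03² = 1.0609, σ² = 0.21² = 0.0441; σ² + n·σ₀² = 0.0441 + 4·1.0609 = 4.2877.
Posterior precision = 1/σ₀² + n/σ² = 1/1.0609 + 4/0.0441 = (σ² + n·σ₀²)/(σ₀²σ²) = 4.2877/(1.0609·0.0441); posterior variance σₙ² = σ₀²σ²/(σ² + n·σ₀²) = 1.0609·0.0441/4.2877 = 0.010912.
Posterior SD = √σₙ² = √(1.0609·0.0441/4.2877) = 0.1045.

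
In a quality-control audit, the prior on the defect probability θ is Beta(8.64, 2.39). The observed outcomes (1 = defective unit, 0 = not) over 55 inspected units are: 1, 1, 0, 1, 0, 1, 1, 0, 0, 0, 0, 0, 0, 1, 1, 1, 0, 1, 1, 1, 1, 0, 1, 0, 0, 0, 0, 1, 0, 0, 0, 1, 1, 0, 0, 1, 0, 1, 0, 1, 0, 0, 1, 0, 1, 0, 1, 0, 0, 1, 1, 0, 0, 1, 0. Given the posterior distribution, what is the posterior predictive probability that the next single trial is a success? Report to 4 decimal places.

0.5095

The Beta prior is conjugate to a Binomial/Bernoulli likelihood; the update adds successes to α and failures to β.
Posterior: Beta(α+k, β+n−k) = Beta(8.64+25, 2.39+30) = Beta(33.64, 32.39).
For a single future Bernoulli trial, P(success | data) = α/(α+β) = 0.5095.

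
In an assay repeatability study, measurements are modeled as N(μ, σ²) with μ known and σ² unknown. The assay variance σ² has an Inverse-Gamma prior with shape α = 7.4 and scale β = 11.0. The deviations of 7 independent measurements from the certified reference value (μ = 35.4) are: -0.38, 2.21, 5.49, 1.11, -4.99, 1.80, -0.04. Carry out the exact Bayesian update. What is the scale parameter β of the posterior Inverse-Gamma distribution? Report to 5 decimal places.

With known mean μ and an Inverse-Gamma(α, β) prior on σ², the Normal likelihood is conjugate: posterior is Inv-Gamma(α + n/2, β + Σ(xᵢ−μ)²/2).
Σ(xᵢ−μ)² = (-0.38)² + (2.21)² + (5.49)² + (1.11)² + (-4.99)² + (1.80)² + (-0.04)² = 64.5424.
Posterior: Inv-Gamma(7.4 + 7/2, 11.0 + 64.5424/2) = Inv-Gamma(10.90, 43.27120).
Posterior β = 43.27120.

43.27120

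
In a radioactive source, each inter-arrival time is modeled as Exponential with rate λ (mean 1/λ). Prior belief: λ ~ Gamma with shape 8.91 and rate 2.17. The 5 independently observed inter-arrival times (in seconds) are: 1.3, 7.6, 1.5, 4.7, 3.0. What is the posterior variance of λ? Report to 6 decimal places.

With a Gamma(shape α, rate β) prior on the exponential rate λ, the posterior after n observations with total T = Σxᵢ is Gamma(α+n, β+T).
Sum of observations T = 18.1 seconds; n = 5.
Posterior: Gamma(8.91+5, 2.17+18.1) = Gamma(13.91, 20.27).
Var = α/β² = 0.033855.

0.033855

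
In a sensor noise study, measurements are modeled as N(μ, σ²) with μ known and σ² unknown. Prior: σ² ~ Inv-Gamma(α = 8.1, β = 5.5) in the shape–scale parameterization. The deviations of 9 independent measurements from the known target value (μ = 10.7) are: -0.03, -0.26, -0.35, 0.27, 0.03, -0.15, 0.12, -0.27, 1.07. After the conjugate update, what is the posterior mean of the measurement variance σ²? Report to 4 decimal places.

0.5396

With known mean μ and an Inverse-Gamma(α, β) prior on σ², the Normal likelihood is conjugate: posterior is Inv-Gamma(α + n/2, β + Σ(xᵢ−μ)²/2).
Σ(xᵢ−μ)² = (-0.03)² + (-0.26)² + (-0.35)² + (0.27)² + (0.03)² + (-0.15)² + (0.12)² + (-0.27)² + (1.07)² = 1.5195.
Posterior: Inv-Gamma(8.1 + 9/2, 5.5 + 1.5195/2) = Inv-Gamma(12.60, 6.25975).
E[σ²|data] = β/(α−1) = 6.25975/11.60 = 0.5396.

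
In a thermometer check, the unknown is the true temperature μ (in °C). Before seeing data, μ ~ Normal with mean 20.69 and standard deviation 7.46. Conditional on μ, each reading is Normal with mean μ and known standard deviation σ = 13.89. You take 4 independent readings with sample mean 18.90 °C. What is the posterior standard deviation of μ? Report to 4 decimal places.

For Normal data with known variance σ², a Normal(μ₀, σ₀²) prior on μ is conjugate. Posterior precision = 1/σ₀² + n/σ²; posterior mean is the precision-weighted average of μ₀ and x̄.
σ₀² = 7.46² = 55.6516, σ² = 13.89² = 192.9321; σ² + n·σ₀² = 192.9321 + 4·55.6516 = 415.5385.
Posterior precision = 1/σ₀² + n/σ² = 1/55.6516 + 4/192.9321 = (σ² + n·σ₀²)/(σ₀²σ²) = 415.5385/(55.6516·192.9321); posterior variance σₙ² = σ₀²σ²/(σ² + n·σ₀²) = 55.6516·192.9321/415.5385 = 25.838713.
Posterior SD = √σₙ² = √(55.6516·192.9321/415.5385) = 5.0832.

5.0832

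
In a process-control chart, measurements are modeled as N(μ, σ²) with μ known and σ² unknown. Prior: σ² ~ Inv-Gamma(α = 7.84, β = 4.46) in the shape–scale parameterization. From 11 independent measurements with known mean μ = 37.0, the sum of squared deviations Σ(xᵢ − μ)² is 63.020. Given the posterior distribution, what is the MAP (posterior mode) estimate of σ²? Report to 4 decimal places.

With known mean μ and an Inverse-Gamma(α, β) prior on σ², the Normal likelihood is conjugate: posterior is Inv-Gamma(α + n/2, β + Σ(xᵢ−μ)²/2).
Posterior: Inv-Gamma(7.84 + 11/2, 4.46 + 63.020/2) = Inv-Gamma(13.34, 35.9700).
Mode = β/(α+1) = 35.9700/14.34 = 2.5084.

2.5084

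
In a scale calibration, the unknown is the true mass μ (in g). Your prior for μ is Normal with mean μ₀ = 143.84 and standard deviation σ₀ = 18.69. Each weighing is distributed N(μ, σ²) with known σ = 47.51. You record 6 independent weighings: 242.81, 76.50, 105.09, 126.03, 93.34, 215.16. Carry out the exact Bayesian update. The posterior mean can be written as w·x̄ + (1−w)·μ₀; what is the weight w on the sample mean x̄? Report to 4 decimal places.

0.4815

For Normal data with known variance σ², a Normal(μ₀, σ₀²) prior on μ is conjugate. Posterior precision = 1/σ₀² + n/σ²; posterior mean is the precision-weighted average of μ₀ and x̄.
σ₀² = 18.69² = 349.3161, σ² = 47.51² = 2257.2001. Prior precision 1/σ₀² = 1/349.3161; data precision n/σ² = 6/2257.2001.
w = (n/σ²)/(1/σ₀² + n/σ²) = n·σ₀²/(σ² + n·σ₀²) = 6·349.3161/(2257.2001 + 6·349.3161) = 2095.8966/4353.0967 = 0.4815.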